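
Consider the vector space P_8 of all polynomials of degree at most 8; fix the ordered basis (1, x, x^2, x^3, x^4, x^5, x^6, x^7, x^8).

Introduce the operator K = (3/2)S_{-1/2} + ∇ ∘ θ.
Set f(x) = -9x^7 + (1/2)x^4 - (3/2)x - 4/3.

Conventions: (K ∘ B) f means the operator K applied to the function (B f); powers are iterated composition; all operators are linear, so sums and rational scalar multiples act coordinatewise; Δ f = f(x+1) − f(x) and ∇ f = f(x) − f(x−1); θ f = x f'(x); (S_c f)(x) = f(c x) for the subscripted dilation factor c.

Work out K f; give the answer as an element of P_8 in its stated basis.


g(x) = (27/256)x^7 - 441x^6 + 1323x^5 - (141117/64)x^4 + 2213x^3 - 1335x^2 + (3601/8)x - 137/2

S_{-1/2} f = (9/128)x^7 + (1/32)x^4 + (3/4)x - 4/3
((3/2)S_{-1/2}) f = (27/256)x^7 + (3/64)x^4 + (9/8)x - 2
θ f = -63x^7 + 2x^4 - (3/2)x
∇ θ f = -441x^6 + 1323x^5 - 2205x^4 + 2213x^3 - 1335x^2 + 449x - 133/2
((3/2)S_{-1/2} + ∇ ∘ θ) f = (27/256)x^7 - 441x^6 + 1323x^5 - (141117/64)x^4 + 2213x^3 - 1335x^2 + (3601/8)x - 137/2


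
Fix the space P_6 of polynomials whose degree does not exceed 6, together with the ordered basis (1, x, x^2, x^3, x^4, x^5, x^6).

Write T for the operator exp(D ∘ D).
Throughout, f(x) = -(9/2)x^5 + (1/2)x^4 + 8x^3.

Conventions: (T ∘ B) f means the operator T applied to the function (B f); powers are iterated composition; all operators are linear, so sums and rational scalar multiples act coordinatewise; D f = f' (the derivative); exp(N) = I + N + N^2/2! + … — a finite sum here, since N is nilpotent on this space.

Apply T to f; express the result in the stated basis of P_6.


g(x) = -(9/2)x^5 + (1/2)x^4 - 82x^3 + 6x^2 - 222x + 6

order-1 term: -90x^3 + 6x^2 + 48x
order-2 term: -270x + 6
the series for exp(D ∘ D) f terminates at order 2
exp(D ∘ D) f = -(9/2)x^5 + (1/2)x^4 - 82x^3 + 6x^2 - 222x + 6


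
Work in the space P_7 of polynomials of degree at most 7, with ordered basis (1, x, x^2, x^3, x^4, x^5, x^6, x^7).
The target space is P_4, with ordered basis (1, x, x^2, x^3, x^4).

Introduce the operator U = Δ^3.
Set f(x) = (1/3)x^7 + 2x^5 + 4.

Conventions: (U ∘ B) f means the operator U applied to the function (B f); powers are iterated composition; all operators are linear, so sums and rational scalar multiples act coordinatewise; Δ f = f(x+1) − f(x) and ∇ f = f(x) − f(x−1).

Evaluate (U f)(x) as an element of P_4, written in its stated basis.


Δ f = (7/3)x^6 + 7x^5 + (65/3)x^4 + (95/3)x^3 + 27x^2 + (37/3)x + 7/3
Δ Δ f = 14x^5 + 70x^4 + (610/3)x^3 + 330x^2 + (854/3)x + 102
Δ Δ Δ f = 70x^4 + 420x^3 + 1170x^2 + 1620x + 902

the result is g(x) = 70x^4 + 420x^3 + 1170x^2 + 1620x + 902


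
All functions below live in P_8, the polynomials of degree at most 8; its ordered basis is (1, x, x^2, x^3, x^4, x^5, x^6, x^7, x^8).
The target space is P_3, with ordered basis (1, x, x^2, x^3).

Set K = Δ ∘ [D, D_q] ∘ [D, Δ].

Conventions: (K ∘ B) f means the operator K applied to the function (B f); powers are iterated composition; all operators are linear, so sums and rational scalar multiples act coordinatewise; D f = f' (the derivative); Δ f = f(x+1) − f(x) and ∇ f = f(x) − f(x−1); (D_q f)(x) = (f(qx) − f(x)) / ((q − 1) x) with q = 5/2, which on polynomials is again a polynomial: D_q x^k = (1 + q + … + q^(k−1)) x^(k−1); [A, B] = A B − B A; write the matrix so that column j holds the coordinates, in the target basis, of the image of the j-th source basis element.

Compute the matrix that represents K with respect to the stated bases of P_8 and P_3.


image of 1: 0
image of x: 0
image of x^2: 0
image of x^3: 0
image of x^4: 0
image of x^5: 0
image of x^6: 0
image of x^7: 0
image of x^8: 0
each image's coordinates form column j of the matrix

the matrix is [[0, 0, 0, 0, 0, 0, 0, 0, 0]; [0, 0, 0, 0, 0, 0, 0, 0, 0]; [0, 0, 0, 0, 0, 0, 0, 0, 0]; [0, 0, 0, 0, 0, 0, 0, 0, 0]] (rows listed top to bottom)


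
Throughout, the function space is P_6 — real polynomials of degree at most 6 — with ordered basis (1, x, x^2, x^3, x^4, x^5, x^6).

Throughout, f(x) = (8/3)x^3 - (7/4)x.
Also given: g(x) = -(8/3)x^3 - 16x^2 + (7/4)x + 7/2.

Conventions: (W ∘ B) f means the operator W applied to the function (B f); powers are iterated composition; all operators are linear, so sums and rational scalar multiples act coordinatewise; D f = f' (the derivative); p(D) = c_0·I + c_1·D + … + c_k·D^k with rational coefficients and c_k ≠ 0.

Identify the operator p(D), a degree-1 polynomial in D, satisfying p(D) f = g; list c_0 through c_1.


c_0 = -1, c_1 = -2

D^0 f = (8/3)x^3 - (7/4)x
D^1 f = 8x^2 - 7/4
matching coefficients of g against c_0 f + c_1 Df + … from the top degree down determines the c_i
solution: c_0 = -1, c_1 = -2


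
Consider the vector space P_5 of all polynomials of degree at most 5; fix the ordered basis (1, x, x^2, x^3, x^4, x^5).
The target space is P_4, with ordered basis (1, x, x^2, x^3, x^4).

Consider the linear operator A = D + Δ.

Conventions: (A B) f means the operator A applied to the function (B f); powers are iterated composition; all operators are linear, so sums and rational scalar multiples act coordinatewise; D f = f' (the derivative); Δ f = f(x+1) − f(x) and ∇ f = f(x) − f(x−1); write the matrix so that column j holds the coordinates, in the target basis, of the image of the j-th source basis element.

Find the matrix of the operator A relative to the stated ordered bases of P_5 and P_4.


the matrix is [[0, 2, 1, 1, 1, 1]; [0, 0, 4, 3, 4, 5]; [0, 0, 0, 6, 6, 10]; [0, 0, 0, 0, 8, 10]; [0, 0, 0, 0, 0, 10]] (rows listed top to bottom)

image of 1: 0
image of x: 2
image of x^2: 4x + 1
image of x^3: 6x^2 + 3x + 1
image of x^4: 8x^3 + 6x^2 + 4x + 1
image of x^5: 10x^4 + 10x^3 + 10x^2 + 5x + 1
each image's coordinates form column j of the matrix


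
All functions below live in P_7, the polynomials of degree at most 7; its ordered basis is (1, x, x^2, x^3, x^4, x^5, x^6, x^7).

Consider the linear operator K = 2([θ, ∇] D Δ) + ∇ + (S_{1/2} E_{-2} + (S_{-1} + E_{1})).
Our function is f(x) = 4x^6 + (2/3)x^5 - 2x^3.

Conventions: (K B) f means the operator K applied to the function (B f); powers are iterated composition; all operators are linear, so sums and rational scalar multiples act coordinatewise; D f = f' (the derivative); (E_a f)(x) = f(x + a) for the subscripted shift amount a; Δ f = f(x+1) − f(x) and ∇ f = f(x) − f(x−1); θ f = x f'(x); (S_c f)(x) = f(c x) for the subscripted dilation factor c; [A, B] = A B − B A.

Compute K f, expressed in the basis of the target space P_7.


g(x) = (129/16)x^6 + (2233/48)x^5 + (85/4)x^4 - (10523/12)x^3 + 1591x^2 - (3604/3)x + 1456/3

Δ f = 24x^5 + (190/3)x^4 + (260/3)x^3 + (182/3)x^2 + (64/3)x + 8/3
D Δ f = 120x^4 + (760/3)x^3 + 260x^2 + (364/3)x + 64/3
∇ (D Δ) f = 480x^3 + 40x^2 + 240x - 16/3
θ ∇ (D Δ) f = 1440x^3 + 80x^2 + 240x
θ (D Δ) f = 480x^4 + 760x^3 + 520x^2 + (364/3)x
∇ θ (D Δ) f = 1920x^3 - 600x^2 + 680x - 356/3
[θ, ∇] (D Δ) f = -480x^3 + 680x^2 - 440x + 356/3
(2([θ, ∇] D Δ)) f = -960x^3 + 1360x^2 - 880x + 712/3
∇ f = 24x^5 - (170/3)x^4 + (220/3)x^3 - (178/3)x^2 + (80/3)x - 16/3
E_{-2} f = 4x^6 - (142/3)x^5 + (700/3)x^4 - (1846/3)x^3 + (2756/3)x^2 - (2216/3)x + 752/3
S_{1/2} E_{-2} f = (1/16)x^6 - (71/48)x^5 + (175/12)x^4 - (923/12)x^3 + (689/3)x^2 - (1108/3)x + 752/3
S_{-1} f = 4x^6 - (2/3)x^5 + 2x^3
E_{1} f = 4x^6 + (74/3)x^5 + (190/3)x^4 + (254/3)x^3 + (182/3)x^2 + (64/3)x + 8/3
(S_{-1} + E_{1}) f = 8x^6 + 24x^5 + (190/3)x^4 + (260/3)x^3 + (182/3)x^2 + (64/3)x + 8/3
(S_{1/2} E_{-2} + (S_{-1} + E_{1})) f = (129/16)x^6 + (1081/48)x^5 + (935/12)x^4 + (39/4)x^3 + (871/3)x^2 - 348x + 760/3
(2([θ, ∇] D Δ) + ∇ + (S_{1/2} E_{-2} + (S_{-1} + E_{1}))) f = (129/16)x^6 + (2233/48)x^5 + (85/4)x^4 - (10523/12)x^3 + 1591x^2 - (3604/3)x + 1456/3


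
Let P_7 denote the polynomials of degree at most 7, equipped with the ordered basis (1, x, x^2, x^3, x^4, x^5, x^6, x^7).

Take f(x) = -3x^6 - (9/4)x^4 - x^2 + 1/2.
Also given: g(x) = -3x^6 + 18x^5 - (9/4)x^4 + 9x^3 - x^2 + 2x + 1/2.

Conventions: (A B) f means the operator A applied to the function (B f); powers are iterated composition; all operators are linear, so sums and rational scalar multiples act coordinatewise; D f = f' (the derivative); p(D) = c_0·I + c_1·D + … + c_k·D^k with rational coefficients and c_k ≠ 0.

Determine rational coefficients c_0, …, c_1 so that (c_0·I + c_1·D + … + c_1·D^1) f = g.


D^0 f = -3x^6 - (9/4)x^4 - x^2 + 1/2
D^1 f = -18x^5 - 9x^3 - 2x
matching coefficients of g against c_0 f + c_1 Df + … from the top degree down determines the c_i
solution: c_0 = 1, c_1 = -1

p(D) = I − D, i.e. c_0 = 1, c_1 = -1


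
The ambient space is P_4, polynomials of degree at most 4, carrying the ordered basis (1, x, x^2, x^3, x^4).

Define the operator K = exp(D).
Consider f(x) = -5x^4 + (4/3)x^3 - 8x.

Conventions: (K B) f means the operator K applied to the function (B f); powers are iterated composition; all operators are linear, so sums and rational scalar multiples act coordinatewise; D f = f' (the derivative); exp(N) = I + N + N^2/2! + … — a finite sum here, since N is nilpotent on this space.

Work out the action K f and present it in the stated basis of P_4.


order-1 term: -20x^3 + 4x^2 - 8
order-2 term: -30x^2 + 4x
order-3 term: -20x + 4/3
order-4 term: -5
the series for exp(D) f terminates at order 4
exp(D) f = -5x^4 - (56/3)x^3 - 26x^2 - 24x - 35/3

g(x) = -5x^4 - (56/3)x^3 - 26x^2 - 24x - 35/3


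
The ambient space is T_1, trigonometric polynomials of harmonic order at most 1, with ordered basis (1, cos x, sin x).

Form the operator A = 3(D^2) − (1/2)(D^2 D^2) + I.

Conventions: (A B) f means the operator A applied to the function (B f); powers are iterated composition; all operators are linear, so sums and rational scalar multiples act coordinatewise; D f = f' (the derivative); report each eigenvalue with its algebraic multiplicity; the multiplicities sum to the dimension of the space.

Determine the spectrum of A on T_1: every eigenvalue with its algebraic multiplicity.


image of 1: 1
image of cos x: -(5/2)cos x
image of sin x: -(5/2)sin x
the matrix is diagonal; its diagonal is (1, -5/2, -5/2)
for a triangular matrix the eigenvalues are the diagonal entries, with algebraic multiplicity their repetition count

λ = -5/2 (multiplicity 2), λ = 1 (multiplicity 1)


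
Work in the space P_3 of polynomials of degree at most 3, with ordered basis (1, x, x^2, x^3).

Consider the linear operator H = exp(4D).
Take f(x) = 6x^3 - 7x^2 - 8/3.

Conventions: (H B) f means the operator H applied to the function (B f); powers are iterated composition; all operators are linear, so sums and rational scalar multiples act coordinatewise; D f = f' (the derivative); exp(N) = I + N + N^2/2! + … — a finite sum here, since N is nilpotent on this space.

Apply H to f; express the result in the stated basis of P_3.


g(x) = 6x^3 + 65x^2 + 232x + 808/3

order-1 term: 72x^2 - 56x
order-2 term: 288x - 112
order-3 term: 384
the series for exp(4D) f terminates at order 3
exp(4D) f = 6x^3 + 65x^2 + 232x + 808/3


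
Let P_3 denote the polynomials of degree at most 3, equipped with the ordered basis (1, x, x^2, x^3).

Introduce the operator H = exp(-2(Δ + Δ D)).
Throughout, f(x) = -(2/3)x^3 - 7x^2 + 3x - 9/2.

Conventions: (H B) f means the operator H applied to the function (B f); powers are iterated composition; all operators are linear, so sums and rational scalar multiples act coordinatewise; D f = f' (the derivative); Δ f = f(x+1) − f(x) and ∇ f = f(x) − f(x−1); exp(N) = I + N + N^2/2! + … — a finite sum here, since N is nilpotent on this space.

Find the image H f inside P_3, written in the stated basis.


order-1 term: 4x^2 + 40x + 124/3
order-2 term: -8x - 52
order-3 term: 16/3
the series for exp(-2(Δ + Δ D)) f terminates at order 3
exp(-2(Δ + Δ D)) f = -(2/3)x^3 - 3x^2 + 35x - 59/6

the image equals g(x) = -(2/3)x^3 - 3x^2 + 35x - 59/6


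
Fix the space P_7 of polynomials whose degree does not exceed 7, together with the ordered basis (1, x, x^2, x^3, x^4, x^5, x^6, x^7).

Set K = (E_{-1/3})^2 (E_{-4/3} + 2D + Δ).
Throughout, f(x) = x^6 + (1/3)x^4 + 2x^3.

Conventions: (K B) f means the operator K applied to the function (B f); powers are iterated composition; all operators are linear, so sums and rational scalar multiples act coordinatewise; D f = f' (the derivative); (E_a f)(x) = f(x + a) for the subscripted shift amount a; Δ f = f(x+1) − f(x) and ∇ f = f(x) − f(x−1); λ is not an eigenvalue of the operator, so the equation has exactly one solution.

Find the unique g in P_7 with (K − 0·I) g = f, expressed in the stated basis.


g(x) = x^6 - 6x^5 + (46/3)x^4 + (302/3)x^3 - (2687/3)x^2 + (7136/3)x - 38542/27

write g with unknown coordinates in the stated basis and equate coefficients in (K − 0·I) g = f
solving from the highest basis element down gives g = x^6 - 6x^5 + (46/3)x^4 + (302/3)x^3 - (2687/3)x^2 + (7136/3)x - 38542/27
check: K g = x^6 + (1/3)x^4 + 2x^3
so K g − 0·g = x^6 + (1/3)x^4 + 2x^3 = f ✓


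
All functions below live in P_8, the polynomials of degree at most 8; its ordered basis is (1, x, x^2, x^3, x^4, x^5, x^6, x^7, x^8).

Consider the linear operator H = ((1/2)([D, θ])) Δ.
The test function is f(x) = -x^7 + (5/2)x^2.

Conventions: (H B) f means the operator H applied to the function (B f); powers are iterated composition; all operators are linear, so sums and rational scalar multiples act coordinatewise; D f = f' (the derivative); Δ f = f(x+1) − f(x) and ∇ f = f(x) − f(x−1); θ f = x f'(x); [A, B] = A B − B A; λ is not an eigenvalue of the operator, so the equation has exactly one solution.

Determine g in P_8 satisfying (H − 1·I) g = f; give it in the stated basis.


write g with unknown coordinates in the stated basis and equate coefficients in (H − 1·I) g = f
solving from the highest basis element down gives g = x^7 + 21x^5 + (105/2)x^4 + 280x^3 + 680x^2 + 1386x + 1261
check: H g = 21x^5 + (105/2)x^4 + 280x^3 + (1365/2)x^2 + 1386x + 1261
so H g − 1·g = -x^7 + (5/2)x^2 = f ✓

the result is g(x) = x^7 + 21x^5 + (105/2)x^4 + 280x^3 + 680x^2 + 1386x + 1261


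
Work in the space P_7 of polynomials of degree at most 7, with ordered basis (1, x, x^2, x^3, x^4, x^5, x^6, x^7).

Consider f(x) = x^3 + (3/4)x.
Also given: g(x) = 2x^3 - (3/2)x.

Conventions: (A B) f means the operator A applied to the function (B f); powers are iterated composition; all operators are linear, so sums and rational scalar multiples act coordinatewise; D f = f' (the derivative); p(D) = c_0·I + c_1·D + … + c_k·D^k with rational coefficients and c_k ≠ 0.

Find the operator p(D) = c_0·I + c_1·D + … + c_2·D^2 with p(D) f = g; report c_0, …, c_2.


p(D) = 2·I − (1/2)·D^2, i.e. c_0 = 2, c_1 = 0, c_2 = -1/2

D^0 f = x^3 + (3/4)x
D^1 f = 3x^2 + 3/4
D^2 f = 6x
matching coefficients of g against c_0 f + c_1 Df + … from the top degree down determines the c_i
solution: c_0 = 2, c_1 = 0, c_2 = -1/2


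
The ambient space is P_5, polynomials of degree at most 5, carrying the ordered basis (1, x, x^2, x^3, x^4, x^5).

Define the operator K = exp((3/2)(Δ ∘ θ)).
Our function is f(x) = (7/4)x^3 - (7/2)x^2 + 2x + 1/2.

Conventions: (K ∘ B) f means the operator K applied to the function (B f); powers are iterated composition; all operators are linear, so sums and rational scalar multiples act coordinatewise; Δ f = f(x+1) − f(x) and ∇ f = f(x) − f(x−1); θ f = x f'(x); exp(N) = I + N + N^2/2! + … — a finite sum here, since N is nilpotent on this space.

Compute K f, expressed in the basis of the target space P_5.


the image equals g(x) = (7/4)x^3 + (161/8)x^2 + (151/2)x + 2359/32

order-1 term: (189/8)x^2 + (21/8)x + 3/8
order-2 term: (567/8)x + 1197/32
order-3 term: 567/16
the series for exp((3/2)(Δ ∘ θ)) f terminates at order 3
exp((3/2)(Δ ∘ θ)) f = (7/4)x^3 + (161/8)x^2 + (151/2)x + 2359/32


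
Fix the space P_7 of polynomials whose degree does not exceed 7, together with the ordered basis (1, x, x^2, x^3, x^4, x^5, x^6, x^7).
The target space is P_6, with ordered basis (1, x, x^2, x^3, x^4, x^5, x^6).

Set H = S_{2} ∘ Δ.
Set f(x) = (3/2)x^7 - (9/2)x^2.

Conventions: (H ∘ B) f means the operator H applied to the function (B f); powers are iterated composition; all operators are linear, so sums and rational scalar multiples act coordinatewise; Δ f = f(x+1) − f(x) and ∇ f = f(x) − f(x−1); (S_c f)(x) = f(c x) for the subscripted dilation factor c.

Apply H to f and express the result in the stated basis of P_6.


the result is g(x) = 672x^6 + 1008x^5 + 840x^4 + 420x^3 + 126x^2 + 3x - 3

Δ f = (21/2)x^6 + (63/2)x^5 + (105/2)x^4 + (105/2)x^3 + (63/2)x^2 + (3/2)x - 3
S_{2} Δ f = 672x^6 + 1008x^5 + 840x^4 + 420x^3 + 126x^2 + 3x - 3


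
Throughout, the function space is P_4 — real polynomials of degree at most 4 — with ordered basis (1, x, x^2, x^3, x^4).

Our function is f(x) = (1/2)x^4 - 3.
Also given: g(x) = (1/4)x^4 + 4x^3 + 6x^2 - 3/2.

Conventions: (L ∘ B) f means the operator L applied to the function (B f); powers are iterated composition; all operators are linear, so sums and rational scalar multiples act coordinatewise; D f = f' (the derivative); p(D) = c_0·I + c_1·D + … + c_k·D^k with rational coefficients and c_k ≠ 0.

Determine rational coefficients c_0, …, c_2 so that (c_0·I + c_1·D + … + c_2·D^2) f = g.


c_0 = 1/2, c_1 = 2, c_2 = 1

D^0 f = (1/2)x^4 - 3
D^1 f = 2x^3
D^2 f = 6x^2
matching coefficients of g against c_0 f + c_1 Df + … from the top degree down determines the c_i
solution: c_0 = 1/2, c_1 = 2, c_2 = 1


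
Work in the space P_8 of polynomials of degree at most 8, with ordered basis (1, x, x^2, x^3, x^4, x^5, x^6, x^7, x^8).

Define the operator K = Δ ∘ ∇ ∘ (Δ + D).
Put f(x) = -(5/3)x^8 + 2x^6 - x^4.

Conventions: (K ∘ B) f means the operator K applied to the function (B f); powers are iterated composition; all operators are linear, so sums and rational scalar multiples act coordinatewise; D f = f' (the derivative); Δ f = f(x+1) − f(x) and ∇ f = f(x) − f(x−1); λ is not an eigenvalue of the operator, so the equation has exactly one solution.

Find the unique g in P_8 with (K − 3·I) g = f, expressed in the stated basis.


the result is g(x) = (5/9)x^8 - (2/3)x^6 + (1120/9)x^5 + (1403/9)x^4 + (9760/27)x^3 + (47240/9)x^2 + (138704/27)x + 101576/27

write g with unknown coordinates in the stated basis and equate coefficients in (K − 3·I) g = f
solving from the highest basis element down gives g = (5/9)x^8 - (2/3)x^6 + (1120/9)x^5 + (1403/9)x^4 + (9760/27)x^3 + (47240/9)x^2 + (138704/27)x + 101576/27
check: K g = (1120/3)x^5 + (1400/3)x^4 + (9760/9)x^3 + (47240/3)x^2 + (138704/9)x + 101576/9
so K g − 3·g = -(5/3)x^8 + 2x^6 - x^4 = f ✓


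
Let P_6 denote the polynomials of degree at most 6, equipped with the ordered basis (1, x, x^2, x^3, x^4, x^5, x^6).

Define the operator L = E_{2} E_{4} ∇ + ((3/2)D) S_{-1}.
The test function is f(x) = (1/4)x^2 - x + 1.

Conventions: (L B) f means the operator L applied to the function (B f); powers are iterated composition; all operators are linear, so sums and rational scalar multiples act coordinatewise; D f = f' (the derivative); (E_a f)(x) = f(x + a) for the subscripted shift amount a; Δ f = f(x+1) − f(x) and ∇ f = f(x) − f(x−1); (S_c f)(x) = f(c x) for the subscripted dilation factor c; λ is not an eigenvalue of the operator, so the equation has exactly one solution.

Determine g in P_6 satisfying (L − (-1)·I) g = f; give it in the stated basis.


the image equals g(x) = (1/4)x^2 - (9/4)x - 23/8

write g with unknown coordinates in the stated basis and equate coefficients in (L − (-1)·I) g = f
solving from the highest basis element down gives g = (1/4)x^2 - (9/4)x - 23/8
check: L g = (5/4)x + 31/8
so L g − (-1)·g = (1/4)x^2 - x + 1 = f ✓


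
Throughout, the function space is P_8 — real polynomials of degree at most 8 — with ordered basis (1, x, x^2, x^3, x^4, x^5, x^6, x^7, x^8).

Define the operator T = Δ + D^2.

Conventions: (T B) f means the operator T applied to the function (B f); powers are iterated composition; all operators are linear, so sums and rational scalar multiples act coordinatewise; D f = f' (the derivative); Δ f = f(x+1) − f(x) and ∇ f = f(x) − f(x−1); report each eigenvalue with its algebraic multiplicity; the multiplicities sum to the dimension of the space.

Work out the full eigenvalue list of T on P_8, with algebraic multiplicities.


image of 1: 0
image of x: 1
image of x^2: 2x + 3
image of x^3: 3x^2 + 9x + 1
image of x^4: 4x^3 + 18x^2 + 4x + 1
image of x^5: 5x^4 + 30x^3 + 10x^2 + 5x + 1
image of x^6: 6x^5 + 45x^4 + 20x^3 + 15x^2 + 6x + 1
image of x^7: 7x^6 + 63x^5 + 35x^4 + 35x^3 + 21x^2 + 7x + 1
image of x^8: 8x^7 + 84x^6 + 56x^5 + 70x^4 + 56x^3 + 28x^2 + 8x + 1
the matrix is upper triangular; its diagonal is (0, 0, 0, 0, 0, 0, 0, 0, 0)
for a triangular matrix the eigenvalues are the diagonal entries, with algebraic multiplicity their repetition count

λ = 0 (multiplicity 9)


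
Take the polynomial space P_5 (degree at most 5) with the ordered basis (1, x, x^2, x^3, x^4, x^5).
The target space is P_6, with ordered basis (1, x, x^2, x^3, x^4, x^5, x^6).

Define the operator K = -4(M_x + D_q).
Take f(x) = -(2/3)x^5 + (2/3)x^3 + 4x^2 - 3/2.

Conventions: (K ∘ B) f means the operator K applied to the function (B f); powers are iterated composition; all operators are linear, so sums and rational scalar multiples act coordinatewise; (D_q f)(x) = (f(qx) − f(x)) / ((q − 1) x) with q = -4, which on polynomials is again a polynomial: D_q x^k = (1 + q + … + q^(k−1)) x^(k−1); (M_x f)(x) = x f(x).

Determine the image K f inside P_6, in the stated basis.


the result is g(x) = (8/3)x^6 + 544x^4 - 16x^3 - (104/3)x^2 + 54x

M_x f = -(2/3)x^6 + (2/3)x^4 + 4x^3 - (3/2)x
D_q f = -(410/3)x^4 + (26/3)x^2 - 12x
(M_x + D_q) f = -(2/3)x^6 - 136x^4 + 4x^3 + (26/3)x^2 - (27/2)x
(-4(M_x + D_q)) f = (8/3)x^6 + 544x^4 - 16x^3 - (104/3)x^2 + 54x


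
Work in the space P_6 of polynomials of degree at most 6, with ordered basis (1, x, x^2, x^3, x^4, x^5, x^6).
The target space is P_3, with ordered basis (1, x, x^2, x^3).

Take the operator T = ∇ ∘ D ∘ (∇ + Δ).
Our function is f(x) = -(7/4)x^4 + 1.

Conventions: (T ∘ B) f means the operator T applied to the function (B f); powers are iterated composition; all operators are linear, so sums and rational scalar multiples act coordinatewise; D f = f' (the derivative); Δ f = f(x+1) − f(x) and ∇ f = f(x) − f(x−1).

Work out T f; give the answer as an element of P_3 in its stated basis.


the image equals g(x) = -84x + 42

∇ f = -7x^3 + (21/2)x^2 - 7x + 7/4
Δ f = -7x^3 - (21/2)x^2 - 7x - 7/4
(∇ + Δ) f = -14x^3 - 14x
D (∇ + Δ) f = -42x^2 - 14
∇ D (∇ + Δ) f = -84x + 42


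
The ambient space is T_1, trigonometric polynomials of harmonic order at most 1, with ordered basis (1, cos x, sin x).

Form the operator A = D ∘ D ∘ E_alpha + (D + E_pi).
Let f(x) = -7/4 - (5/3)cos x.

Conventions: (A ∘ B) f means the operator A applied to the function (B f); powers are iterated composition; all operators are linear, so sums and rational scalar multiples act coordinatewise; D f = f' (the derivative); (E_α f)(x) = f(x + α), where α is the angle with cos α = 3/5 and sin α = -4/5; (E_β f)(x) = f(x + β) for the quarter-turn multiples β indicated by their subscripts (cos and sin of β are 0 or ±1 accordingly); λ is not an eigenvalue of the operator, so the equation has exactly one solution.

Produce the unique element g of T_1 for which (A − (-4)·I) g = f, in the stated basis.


write g with unknown coordinates in the stated basis and equate coefficients in (A − (-4)·I) g = f
solving from the highest basis element down gives g = -7/20 - (4/9)cos x - (1/3)sin x
check: A g = -7/20 + (1/9)cos x + (4/3)sin x
so A g − (-4)·g = -7/4 - (5/3)cos x = f ✓

g(x) = -7/20 - (4/9)cos x - (1/3)sin x


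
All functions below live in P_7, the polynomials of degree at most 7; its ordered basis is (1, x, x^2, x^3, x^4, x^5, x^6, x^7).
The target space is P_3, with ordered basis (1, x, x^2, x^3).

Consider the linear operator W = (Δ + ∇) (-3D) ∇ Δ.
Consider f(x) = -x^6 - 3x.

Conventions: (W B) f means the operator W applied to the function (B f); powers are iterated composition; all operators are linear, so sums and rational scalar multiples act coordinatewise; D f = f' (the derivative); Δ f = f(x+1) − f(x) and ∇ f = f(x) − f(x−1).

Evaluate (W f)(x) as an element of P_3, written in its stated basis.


Δ f = -6x^5 - 15x^4 - 20x^3 - 15x^2 - 6x - 4
∇ Δ f = -30x^4 - 30x^2 - 2
D ∇ Δ f = -120x^3 - 60x
(-3D) ∇ Δ f = 360x^3 + 180x
Δ (-3D) ∇ Δ f = 1080x^2 + 1080x + 540
∇ (-3D) ∇ Δ f = 1080x^2 - 1080x + 540
(Δ + ∇) (-3D) ∇ Δ f = 2160x^2 + 1080

the image equals g(x) = 2160x^2 + 1080


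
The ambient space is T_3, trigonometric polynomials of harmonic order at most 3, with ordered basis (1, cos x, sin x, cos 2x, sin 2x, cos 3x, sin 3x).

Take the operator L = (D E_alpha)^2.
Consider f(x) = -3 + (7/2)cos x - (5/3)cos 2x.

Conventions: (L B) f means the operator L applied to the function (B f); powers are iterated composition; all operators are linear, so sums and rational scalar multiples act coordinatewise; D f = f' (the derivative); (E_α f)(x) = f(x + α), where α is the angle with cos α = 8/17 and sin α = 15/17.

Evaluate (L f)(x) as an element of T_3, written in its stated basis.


g(x) = (1127/578)cos x + (840/289)sin x - (633580/250563)cos 2x + (515200/83521)sin 2x

E_alpha f = -3 + (28/17)cos x - (105/34)sin x + (805/867)cos 2x + (400/289)sin 2x
D E_alpha f = -(105/34)cos x - (28/17)sin x + (800/289)cos 2x - (1610/867)sin 2x
E_alpha (D E_alpha) f = -(840/289)cos x + (1127/578)sin x - (257600/83521)cos 2x - (316790/250563)sin 2x
D E_alpha (D E_alpha) f = (1127/578)cos x + (840/289)sin x - (633580/250563)cos 2x + (515200/83521)sin 2x


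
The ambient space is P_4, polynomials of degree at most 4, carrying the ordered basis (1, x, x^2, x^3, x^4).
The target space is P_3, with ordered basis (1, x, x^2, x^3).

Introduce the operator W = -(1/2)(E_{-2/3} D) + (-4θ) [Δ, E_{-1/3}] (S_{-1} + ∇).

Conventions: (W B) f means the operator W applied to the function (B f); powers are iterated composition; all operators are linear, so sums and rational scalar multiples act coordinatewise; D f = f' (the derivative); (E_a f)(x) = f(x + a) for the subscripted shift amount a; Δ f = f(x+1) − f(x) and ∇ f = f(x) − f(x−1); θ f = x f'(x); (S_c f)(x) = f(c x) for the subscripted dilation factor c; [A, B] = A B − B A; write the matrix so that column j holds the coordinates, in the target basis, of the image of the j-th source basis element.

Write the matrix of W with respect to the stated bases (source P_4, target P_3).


image of 1: 0
image of x: -1/2
image of x^2: -x + 2/3
image of x^3: -(3/2)x^2 + 2x - 2/3
image of x^4: -2x^3 + 4x^2 - (8/3)x + 16/27
each image's coordinates form column j of the matrix

the matrix is [[0, -1/2, 2/3, -2/3, 16/27]; [0, 0, -1, 2, -8/3]; [0, 0, 0, -3/2, 4]; [0, 0, 0, 0, -2]] (rows listed top to bottom)


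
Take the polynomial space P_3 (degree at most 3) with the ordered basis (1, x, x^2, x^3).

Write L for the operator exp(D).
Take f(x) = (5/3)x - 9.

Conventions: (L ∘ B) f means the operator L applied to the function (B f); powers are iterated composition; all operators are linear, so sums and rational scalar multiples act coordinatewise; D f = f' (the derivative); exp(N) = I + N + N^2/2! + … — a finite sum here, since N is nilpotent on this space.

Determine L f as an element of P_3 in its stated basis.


the image equals g(x) = (5/3)x - 22/3

order-1 term: 5/3
the series for exp(D) f terminates at order 1
exp(D) f = (5/3)x - 22/3


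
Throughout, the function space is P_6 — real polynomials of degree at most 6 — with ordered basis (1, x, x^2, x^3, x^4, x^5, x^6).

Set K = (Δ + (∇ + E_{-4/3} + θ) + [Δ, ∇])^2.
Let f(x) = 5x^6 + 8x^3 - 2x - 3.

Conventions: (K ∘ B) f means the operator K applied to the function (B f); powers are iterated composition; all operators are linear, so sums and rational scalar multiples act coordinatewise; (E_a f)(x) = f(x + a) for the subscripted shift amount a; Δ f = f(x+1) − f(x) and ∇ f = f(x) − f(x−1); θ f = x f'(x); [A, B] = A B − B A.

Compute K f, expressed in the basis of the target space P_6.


g(x) = 245x^6 + 260x^5 + (5000/3)x^4 + (11656/27)x^3 + (33808/9)x^2 - (2468/27)x + 749249/729

Δ f = 30x^5 + 75x^4 + 100x^3 + 99x^2 + 54x + 11
∇ f = 30x^5 - 75x^4 + 100x^3 - 51x^2 + 6x + 1
E_{-4/3} f = 5x^6 - 40x^5 + (400/3)x^4 - (6184/27)x^3 + (5536/27)x^2 - (6946/81)x + 6413/729
θ f = 30x^6 + 24x^3 - 2x
(∇ + E_{-4/3} + θ) f = 35x^6 - 10x^5 + (175/3)x^4 - (2836/27)x^3 + (4159/27)x^2 - (6622/81)x + 7142/729
∇ f = 30x^5 - 75x^4 + 100x^3 - 51x^2 + 6x + 1
Δ ∇ f = 150x^4 + 150x^2 + 48x + 10
Δ f = 30x^5 + 75x^4 + 100x^3 + 99x^2 + 54x + 11
∇ Δ f = 150x^4 + 150x^2 + 48x + 10
[Δ, ∇] f = 0
(Δ + (∇ + E_{-4/3} + θ) + [Δ, ∇]) f = 35x^6 + 20x^5 + (400/3)x^4 - (136/27)x^3 + (6832/27)x^2 - (2248/81)x + 15161/729
Δ (Δ + (∇ + E_{-4/3} + θ) + [Δ, ∇]) f = 210x^5 + 625x^4 + (4300/3)x^3 + (13589/9)x^2 + (36026/27)x + 33095/81
∇ (Δ + (∇ + E_{-4/3} + θ) + [Δ, ∇]) f = 210x^5 - 425x^4 + (3100/3)x^3 - (10261/9)x^2 + (31442/27)x - 35167/81
E_{-4/3} (Δ + (∇ + E_{-4/3} + θ) + [Δ, ∇]) f = 35x^6 - 260x^5 + (2800/3)x^4 - (54536/27)x^3 + (77776/27)x^2 - (207560/81)x + 767897/729
θ (Δ + (∇ + E_{-4/3} + θ) + [Δ, ∇]) f = 210x^6 + 100x^5 + (1600/3)x^4 - (136/9)x^3 + (13664/27)x^2 - (2248/81)x
(∇ + E_{-4/3} + θ) (Δ + (∇ + E_{-4/3} + θ) + [Δ, ∇]) f = 245x^6 + 50x^5 + (3125/3)x^4 - (27044/27)x^3 + (20219/9)x^2 - (38494/27)x + 451394/729
∇ (Δ + (∇ + E_{-4/3} + θ) + [Δ, ∇]) f = 210x^5 - 425x^4 + (3100/3)x^3 - (10261/9)x^2 + (31442/27)x - 35167/81
Δ ∇ (Δ + (∇ + E_{-4/3} + θ) + [Δ, ∇]) f = 1050x^4 + 400x^3 + 2650x^2 + (1528/9)x + 22754/27
Δ (Δ + (∇ + E_{-4/3} + θ) + [Δ, ∇]) f = 210x^5 + 625x^4 + (4300/3)x^3 + (13589/9)x^2 + (36026/27)x + 33095/81
∇ Δ (Δ + (∇ + E_{-4/3} + θ) + [Δ, ∇]) f = 1050x^4 + 400x^3 + 2650x^2 + (1528/9)x + 22754/27
[Δ, ∇] (Δ + (∇ + E_{-4/3} + θ) + [Δ, ∇]) f = 0
(Δ + (∇ + E_{-4/3} + θ) + [Δ, ∇]) (Δ + (∇ + E_{-4/3} + θ) + [Δ, ∇]) f = 245x^6 + 260x^5 + (5000/3)x^4 + (11656/27)x^3 + (33808/9)x^2 - (2468/27)x + 749249/729


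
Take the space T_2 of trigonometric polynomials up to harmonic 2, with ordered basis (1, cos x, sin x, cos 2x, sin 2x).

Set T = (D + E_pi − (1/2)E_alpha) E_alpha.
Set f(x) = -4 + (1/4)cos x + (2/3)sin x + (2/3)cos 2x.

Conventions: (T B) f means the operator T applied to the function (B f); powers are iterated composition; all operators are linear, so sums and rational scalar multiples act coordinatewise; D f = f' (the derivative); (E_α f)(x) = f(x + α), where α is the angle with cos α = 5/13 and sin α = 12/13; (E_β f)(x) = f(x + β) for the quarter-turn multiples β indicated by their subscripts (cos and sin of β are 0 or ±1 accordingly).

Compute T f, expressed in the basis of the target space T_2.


E_alpha f = -4 + (37/52)cos x + (1/39)sin x - (238/507)cos 2x - (80/169)sin 2x
D E_alpha f = (1/39)cos x - (37/52)sin x - (160/169)cos 2x + (476/507)sin 2x
E_pi E_alpha f = -4 - (37/52)cos x - (1/39)sin x - (238/507)cos 2x - (80/169)sin 2x
E_alpha E_alpha f = -4 + (201/676)cos x - (328/507)sin x - (478/85683)cos 2x + (19040/28561)sin 2x
(-(1/2)E_alpha) E_alpha f = 2 - (201/1352)cos x + (164/507)sin x + (239/85683)cos 2x - (9520/28561)sin 2x
(D + E_pi − (1/2)E_alpha) E_alpha f = -2 - (3385/4056)cos x - (839/2028)sin x - (121103/85683)cos 2x + (11324/85683)sin 2x

the image equals g(x) = -2 - (3385/4056)cos x - (839/2028)sin x - (121103/85683)cos 2x + (11324/85683)sin 2x


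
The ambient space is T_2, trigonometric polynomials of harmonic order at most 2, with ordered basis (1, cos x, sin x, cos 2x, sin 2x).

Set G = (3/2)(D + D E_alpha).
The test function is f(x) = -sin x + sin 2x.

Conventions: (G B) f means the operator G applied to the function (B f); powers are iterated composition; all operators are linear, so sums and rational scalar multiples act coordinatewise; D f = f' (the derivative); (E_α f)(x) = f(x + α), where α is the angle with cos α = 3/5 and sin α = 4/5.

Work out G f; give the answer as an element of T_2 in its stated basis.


D f = -cos x + 2cos 2x
E_alpha f = -(4/5)cos x - (3/5)sin x + (24/25)cos 2x - (7/25)sin 2x
D E_alpha f = -(3/5)cos x + (4/5)sin x - (14/25)cos 2x - (48/25)sin 2x
(D + D E_alpha) f = -(8/5)cos x + (4/5)sin x + (36/25)cos 2x - (48/25)sin 2x
((3/2)(D + D E_alpha)) f = -(12/5)cos x + (6/5)sin x + (54/25)cos 2x - (72/25)sin 2x

the result is g(x) = -(12/5)cos x + (6/5)sin x + (54/25)cos 2x - (72/25)sin 2x


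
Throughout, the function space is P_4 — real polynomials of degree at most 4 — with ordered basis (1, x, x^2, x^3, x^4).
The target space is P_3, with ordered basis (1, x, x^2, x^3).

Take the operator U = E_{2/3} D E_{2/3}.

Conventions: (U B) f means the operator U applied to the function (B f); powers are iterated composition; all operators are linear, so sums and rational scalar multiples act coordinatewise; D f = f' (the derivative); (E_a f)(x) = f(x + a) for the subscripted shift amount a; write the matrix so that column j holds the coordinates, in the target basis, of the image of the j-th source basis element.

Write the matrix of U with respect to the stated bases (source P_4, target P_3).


the matrix is [[0, 1, 8/3, 16/3, 256/27]; [0, 0, 2, 8, 64/3]; [0, 0, 0, 3, 16]; [0, 0, 0, 0, 4]] (rows listed top to bottom)

image of 1: 0
image of x: 1
image of x^2: 2x + 8/3
image of x^3: 3x^2 + 8x + 16/3
image of x^4: 4x^3 + 16x^2 + (64/3)x + 256/27
each image's coordinates form column j of the matrix


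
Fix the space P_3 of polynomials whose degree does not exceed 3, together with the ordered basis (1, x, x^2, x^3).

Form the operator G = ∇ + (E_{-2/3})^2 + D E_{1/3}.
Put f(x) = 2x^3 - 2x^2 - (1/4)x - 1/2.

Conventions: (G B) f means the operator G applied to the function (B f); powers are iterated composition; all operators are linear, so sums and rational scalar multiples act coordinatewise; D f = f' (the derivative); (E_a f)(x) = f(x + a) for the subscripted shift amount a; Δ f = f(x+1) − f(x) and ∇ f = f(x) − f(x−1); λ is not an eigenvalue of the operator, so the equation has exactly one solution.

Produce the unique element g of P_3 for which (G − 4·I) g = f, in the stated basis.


write g with unknown coordinates in the stated basis and equate coefficients in (G − 4·I) g = f
solving from the highest basis element down gives g = -(2/3)x^3 + (2/9)x^2 - (253/324)x + 241/729
check: G g = -(2/3)x^3 - (10/9)x^2 - (1093/324)x + 1199/1458
so G g − 4·g = 2x^3 - 2x^2 - (1/4)x - 1/2 = f ✓

g(x) = -(2/3)x^3 + (2/9)x^2 - (253/324)x + 241/729


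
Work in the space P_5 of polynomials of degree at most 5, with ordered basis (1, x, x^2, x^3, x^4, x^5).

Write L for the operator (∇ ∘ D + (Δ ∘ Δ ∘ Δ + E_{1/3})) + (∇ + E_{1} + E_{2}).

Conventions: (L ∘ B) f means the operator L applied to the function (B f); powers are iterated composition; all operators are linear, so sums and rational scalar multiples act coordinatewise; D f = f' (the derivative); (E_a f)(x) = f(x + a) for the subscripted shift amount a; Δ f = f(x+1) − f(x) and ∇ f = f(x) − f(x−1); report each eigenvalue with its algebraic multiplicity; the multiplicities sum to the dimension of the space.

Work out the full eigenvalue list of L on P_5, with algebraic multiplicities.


image of 1: 3
image of x: 3x + 13/3
image of x^2: 3x^2 + (26/3)x + 55/9
image of x^3: 3x^3 + 13x^2 + (55/3)x + 352/27
image of x^4: 3x^4 + (52/3)x^3 + (110/3)x^2 + (1408/27)x + 4537/81
image of x^5: 3x^5 + (65/3)x^4 + (550/9)x^3 + (3520/27)x^2 + (22685/81)x + 43498/243
the matrix is upper triangular; its diagonal is (3, 3, 3, 3, 3, 3)
for a triangular matrix the eigenvalues are the diagonal entries, with algebraic multiplicity their repetition count

λ = 3 (multiplicity 6)


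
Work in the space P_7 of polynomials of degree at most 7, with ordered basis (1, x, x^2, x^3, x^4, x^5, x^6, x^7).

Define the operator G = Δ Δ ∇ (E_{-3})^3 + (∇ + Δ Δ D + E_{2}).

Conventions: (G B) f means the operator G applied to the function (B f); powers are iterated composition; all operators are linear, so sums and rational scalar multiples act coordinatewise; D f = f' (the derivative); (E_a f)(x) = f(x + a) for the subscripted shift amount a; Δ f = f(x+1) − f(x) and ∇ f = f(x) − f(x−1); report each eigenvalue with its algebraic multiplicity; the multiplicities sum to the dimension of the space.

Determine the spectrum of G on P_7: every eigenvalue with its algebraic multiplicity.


image of 1: 1
image of x: x + 3
image of x^2: x^2 + 6x + 3
image of x^3: x^3 + 9x^2 + 9x + 21
image of x^4: x^4 + 12x^3 + 18x^2 + 84x - 165
image of x^5: x^5 + 15x^4 + 30x^3 + 210x^2 - 825x + 4453
image of x^6: x^6 + 18x^5 + 45x^4 + 420x^3 - 2475x^2 + 26718x - 74217
image of x^7: x^7 + 21x^6 + 63x^5 + 735x^4 - 5775x^3 + 93513x^2 - 519519x + 1119569
the matrix is upper triangular; its diagonal is (1, 1, 1, 1, 1, 1, 1, 1)
for a triangular matrix the eigenvalues are the diagonal entries, with algebraic multiplicity their repetition count

λ = 1 (multiplicity 8)


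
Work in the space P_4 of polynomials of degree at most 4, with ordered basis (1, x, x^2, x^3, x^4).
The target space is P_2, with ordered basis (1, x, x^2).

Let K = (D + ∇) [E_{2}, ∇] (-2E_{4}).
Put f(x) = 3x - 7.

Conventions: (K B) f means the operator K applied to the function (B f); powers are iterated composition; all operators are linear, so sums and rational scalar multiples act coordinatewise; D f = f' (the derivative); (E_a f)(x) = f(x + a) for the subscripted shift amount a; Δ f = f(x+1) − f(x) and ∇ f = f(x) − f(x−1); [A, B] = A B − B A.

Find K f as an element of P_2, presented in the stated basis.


g(x) = 0

E_{4} f = 3x + 5
(-2E_{4}) f = -6x - 10
∇ (-2E_{4}) f = -6
E_{2} ∇ (-2E_{4}) f = -6
E_{2} (-2E_{4}) f = -6x - 22
∇ E_{2} (-2E_{4}) f = -6
[E_{2}, ∇] (-2E_{4}) f = 0
D [E_{2}, ∇] (-2E_{4}) f = 0
∇ [E_{2}, ∇] (-2E_{4}) f = 0
(D + ∇) [E_{2}, ∇] (-2E_{4}) f = 0


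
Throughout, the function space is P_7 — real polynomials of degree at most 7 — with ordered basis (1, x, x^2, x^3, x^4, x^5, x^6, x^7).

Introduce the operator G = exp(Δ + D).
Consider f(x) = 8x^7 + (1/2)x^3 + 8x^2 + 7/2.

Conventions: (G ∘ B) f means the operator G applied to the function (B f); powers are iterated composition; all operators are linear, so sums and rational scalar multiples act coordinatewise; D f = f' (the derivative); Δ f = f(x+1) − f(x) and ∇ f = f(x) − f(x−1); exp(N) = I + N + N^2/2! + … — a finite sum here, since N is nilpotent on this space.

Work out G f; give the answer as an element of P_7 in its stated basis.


order-1 term: 112x^6 + 168x^5 + 280x^4 + 280x^3 + 171x^2 + (179/2)x + 33/2
order-2 term: 672x^5 + 1680x^4 + 3080x^3 + 3360x^2 + 2078x + 595
order-3 term: 2240x^4 + 6720x^3 + 11760x^2 + 10920x + 4316
order-4 term: 4480x^3 + 13440x^2 + 19040x + 10640
order-5 term: 5376x^2 + 13440x + 11200
order-6 term: 3584x + 5376
order-7 term: 1024
the series for exp(Δ + D) f terminates at order 7
exp(Δ + D) f = 8x^7 + 112x^6 + 840x^5 + 4200x^4 + (29121/2)x^3 + 34115x^2 + (98303/2)x + 33171

the result is g(x) = 8x^7 + 112x^6 + 840x^5 + 4200x^4 + (29121/2)x^3 + 34115x^2 + (98303/2)x + 33171


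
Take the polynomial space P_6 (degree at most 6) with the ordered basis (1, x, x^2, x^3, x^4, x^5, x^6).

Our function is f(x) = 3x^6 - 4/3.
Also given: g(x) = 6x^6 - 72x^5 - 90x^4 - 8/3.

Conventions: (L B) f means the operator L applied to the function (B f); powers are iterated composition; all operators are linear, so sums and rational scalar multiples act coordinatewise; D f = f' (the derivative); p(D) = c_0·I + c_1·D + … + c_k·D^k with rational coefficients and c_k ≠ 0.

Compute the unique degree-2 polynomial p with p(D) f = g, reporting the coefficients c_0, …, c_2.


D^0 f = 3x^6 - 4/3
D^1 f = 18x^5
D^2 f = 90x^4
matching coefficients of g against c_0 f + c_1 Df + … from the top degree down determines the c_i
solution: c_0 = 2, c_1 = -4, c_2 = -1

c_0 = 2, c_1 = -4, c_2 = -1
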